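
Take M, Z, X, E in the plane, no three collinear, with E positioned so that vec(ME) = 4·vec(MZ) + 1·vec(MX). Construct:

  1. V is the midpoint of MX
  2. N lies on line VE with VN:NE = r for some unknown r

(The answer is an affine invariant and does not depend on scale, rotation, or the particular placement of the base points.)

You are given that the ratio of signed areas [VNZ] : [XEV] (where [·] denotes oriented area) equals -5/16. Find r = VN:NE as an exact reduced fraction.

r = -1/5

Assign M = (0, 0), Z = (1, 0), X = (0, 1), E = (4, 1) — the answer is frame-independent, so this choice is without loss of generality.
1. V is the midpoint of MX ⇒ V = (0, 1/2)
2. With VN:NE = r, write λ = r/(r+1) so N = V + λ·(E−V); N is affine-linear in λ
Every point depending on N is an affine combination of N and λ-independent points, so each such coordinate is linear in λ; the λ² term in each signed area is a multiple of (E−V)×(E−V) = 0, so 2·[VNZ] and 2·[XEV] are each linear in λ. Evaluating at λ=0 and λ=1:
  2·[VNZ] = -5/2·λ,   2·[XEV] = -2
So [VNZ]:[XEV] = (-5/2·λ) / (-2). Setting this equal to -5/16:
  -5/2·λ = -5/16·(-2)  ⇒  λ = -1/4
Then r = λ/(1−λ) = (-1/4)/(5/4) = -1/5. Check: with r = -1/5, N = (-1, 3/8) and [VNZ]:[XEV] = -5/16 as required.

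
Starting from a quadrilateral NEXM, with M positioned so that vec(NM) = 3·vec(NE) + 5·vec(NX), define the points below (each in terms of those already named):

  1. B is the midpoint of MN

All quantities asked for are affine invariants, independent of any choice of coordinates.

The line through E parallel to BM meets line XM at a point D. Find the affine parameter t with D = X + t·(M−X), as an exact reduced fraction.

Work in coordinates with N = (0, 0), E = (1, 0), X = (0, 1), M = (3, 5).
1. B is the midpoint of MN ⇒ B = (3/2, 5/2)
through E parallel to BM: direction (3/2, 5/2); meets XM at D = (8, 35/3)
D = X + t·(M−X) with t = 8/3

t = 8/3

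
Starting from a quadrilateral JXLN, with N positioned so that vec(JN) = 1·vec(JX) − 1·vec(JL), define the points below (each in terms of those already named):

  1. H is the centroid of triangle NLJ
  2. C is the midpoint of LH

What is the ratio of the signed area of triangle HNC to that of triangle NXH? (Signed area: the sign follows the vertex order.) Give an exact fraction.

Set J = (0, 0), X = (1, 0), L = (0, 1), N = (1, -1); any affine frame gives the same invariant.
1. H is the centroid of triangle NLJ ⇒ H = (1/3, 0)
2. C is the midpoint of LH ⇒ C = (1/6, 1/2)
2·[HNC] = 1/6, 2·[NXH] = 2/3
[HNC]:[NXH] = 1/6:2/3 = 1/4

[HNC]:[NXH] = 1/4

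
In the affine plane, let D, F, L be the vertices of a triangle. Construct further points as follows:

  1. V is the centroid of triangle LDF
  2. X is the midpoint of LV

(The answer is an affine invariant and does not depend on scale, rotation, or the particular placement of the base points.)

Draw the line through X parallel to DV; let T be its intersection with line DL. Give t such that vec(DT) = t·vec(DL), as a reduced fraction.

Assign D = (0, 0), F = (1, 0), L = (0, 1) — the answer is frame-independent, so this choice is without loss of generality.
1. V is the centroid of triangle LDF ⇒ V = (1/3, 1/3)
2. X is the midpoint of LV ⇒ X = (1/6, 2/3)
through X parallel to DV: direction (1/3, 1/3); meets DL at T = (0, 1/2)
T = D + t·(L−D) with t = 1/2

t = 1/2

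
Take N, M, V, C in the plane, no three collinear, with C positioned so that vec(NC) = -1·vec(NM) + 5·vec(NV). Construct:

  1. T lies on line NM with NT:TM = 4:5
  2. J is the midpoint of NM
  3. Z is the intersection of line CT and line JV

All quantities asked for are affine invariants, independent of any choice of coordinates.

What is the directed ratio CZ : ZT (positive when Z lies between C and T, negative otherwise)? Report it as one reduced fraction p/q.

Choose coordinates N = (0, 0), M = (1, 0), V = (0, 1), C = (-1, 5).
1. T lies on line NM with NT:TM = 4:5 ⇒ T = (4/9, 0)
2. J is the midpoint of NM ⇒ J = (1/2, 0)
3. Z is the intersection of line CT and line JV ⇒ Z = (7/19, 5/19)
Z = C + t·(T−C) with t = 18/19, so CZ:ZT = t:(1−t) = 18/19:1/19

CZ:ZT = 18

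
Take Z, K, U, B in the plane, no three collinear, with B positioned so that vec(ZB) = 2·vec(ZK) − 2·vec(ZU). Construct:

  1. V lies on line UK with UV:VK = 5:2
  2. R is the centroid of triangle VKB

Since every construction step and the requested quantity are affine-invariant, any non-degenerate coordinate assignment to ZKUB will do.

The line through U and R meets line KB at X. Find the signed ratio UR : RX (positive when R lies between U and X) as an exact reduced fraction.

Set Z = (0, 0), K = (1, 0), U = (0, 1), B = (2, -2); any affine frame gives the same invariant.
1. V lies on line UK with UV:VK = 5:2 ⇒ V = (5/7, 2/7)
2. R is the centroid of triangle VKB ⇒ R = (26/21, -4/7)
line UR meets KB at X = (26/19, -14/19)
R = U + t·(X−U) with t = 19/21, so UR:RX = 19/21:2/21

UR:RX = 19/2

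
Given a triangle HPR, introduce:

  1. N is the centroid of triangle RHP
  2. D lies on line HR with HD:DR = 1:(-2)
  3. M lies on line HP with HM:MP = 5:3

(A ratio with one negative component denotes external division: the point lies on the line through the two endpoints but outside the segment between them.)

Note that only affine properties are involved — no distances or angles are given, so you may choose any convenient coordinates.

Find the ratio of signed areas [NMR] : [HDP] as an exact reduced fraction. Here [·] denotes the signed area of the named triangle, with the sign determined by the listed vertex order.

[NMR]:[HDP] = 1/12

Set H = (0, 0), P = (1, 0), R = (0, 1); any affine frame gives the same invariant.
1. N is the centroid of triangle RHP ⇒ N = (1/3, 1/3)
2. D lies on line HR with HD:DR = 1:(-2) ⇒ D = (0, -1)
3. M lies on line HP with HM:MP = 5:3 ⇒ M = (5/8, 0)
2·[NMR] = 1/12, 2·[HDP] = 1
[NMR]:[HDP] = 1/12:1 = 1/12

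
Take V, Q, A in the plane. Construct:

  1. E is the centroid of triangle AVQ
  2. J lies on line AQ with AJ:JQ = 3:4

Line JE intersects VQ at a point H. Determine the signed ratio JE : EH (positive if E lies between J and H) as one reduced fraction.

JE:EH = 5/7

Set V = (0, 0), Q = (1, 0), A = (0, 1); any affine frame gives the same invariant.
1. E is the centroid of triangle AVQ ⇒ E = (1/3, 1/3)
2. J lies on line AQ with AJ:JQ = 3:4 ⇒ J = (3/7, 4/7)
line JE meets VQ at H = (1/5, 0)
E = J + t·(H−J) with t = 5/12, so JE:EH = 5/12:7/12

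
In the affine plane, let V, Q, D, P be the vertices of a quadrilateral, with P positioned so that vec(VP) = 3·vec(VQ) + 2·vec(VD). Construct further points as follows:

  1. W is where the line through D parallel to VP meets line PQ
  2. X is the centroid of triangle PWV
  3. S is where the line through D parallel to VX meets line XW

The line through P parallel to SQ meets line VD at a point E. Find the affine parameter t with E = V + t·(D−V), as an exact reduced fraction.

Set V = (0, 0), Q = (1, 0), D = (0, 1), P = (3, 2); any affine frame gives the same invariant.
1. W is where the line through D parallel to VP meets line PQ ⇒ W = (6, 5)
2. X is the centroid of triangle PWV ⇒ X = (3, 7/3)
3. S is where the line through D parallel to VX meets line XW ⇒ S = (12, 31/3)
through P parallel to SQ: direction (-11, -31/3); meets VD at E = (0, -9/11)
E = V + t·(D−V) with t = -9/11

t = -9/11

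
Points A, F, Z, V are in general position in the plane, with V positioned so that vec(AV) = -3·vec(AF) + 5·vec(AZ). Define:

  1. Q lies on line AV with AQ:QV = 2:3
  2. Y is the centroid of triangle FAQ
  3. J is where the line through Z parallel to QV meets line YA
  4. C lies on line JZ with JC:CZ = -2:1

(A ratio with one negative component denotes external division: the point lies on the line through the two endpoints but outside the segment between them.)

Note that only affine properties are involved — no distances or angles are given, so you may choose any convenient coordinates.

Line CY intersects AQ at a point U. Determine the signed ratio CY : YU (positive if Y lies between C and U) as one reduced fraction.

CY:YU = 4/5

Work in coordinates with A = (0, 0), F = (1, 0), Z = (0, 1), V = (-3, 5).
1. Q lies on line AV with AQ:QV = 2:3 ⇒ Q = (-6/5, 2)
2. Y is the centroid of triangle FAQ ⇒ Y = (-1/15, 2/3)
3. J is where the line through Z parallel to QV meets line YA ⇒ J = (-3/25, 6/5)
4. C lies on line JZ with JC:CZ = -2:1 ⇒ C = (3/25, 4/5)
line CY meets AQ at U = (-3/10, 1/2)
Y = C + t·(U−C) with t = 4/9, so CY:YU = 4/9:5/9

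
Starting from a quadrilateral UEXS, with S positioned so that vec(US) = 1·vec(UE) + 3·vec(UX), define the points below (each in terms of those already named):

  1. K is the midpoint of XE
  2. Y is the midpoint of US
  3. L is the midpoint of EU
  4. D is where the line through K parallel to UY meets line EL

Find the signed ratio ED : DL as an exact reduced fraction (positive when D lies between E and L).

ED:DL = -4

Assign U = (0, 0), E = (1, 0), X = (0, 1), S = (1, 3) — the answer is frame-independent, so this choice is without loss of generality.
1. K is the midpoint of XE ⇒ K = (1/2, 1/2)
2. Y is the midpoint of US ⇒ Y = (1/2, 3/2)
3. L is the midpoint of EU ⇒ L = (1/2, 0)
4. D is where the line through K parallel to UY meets line EL ⇒ D = (1/3, 0)
D = E + t·(L−E) with t = 4/3, so ED:DL = t:(1−t) = 4/3:-1/3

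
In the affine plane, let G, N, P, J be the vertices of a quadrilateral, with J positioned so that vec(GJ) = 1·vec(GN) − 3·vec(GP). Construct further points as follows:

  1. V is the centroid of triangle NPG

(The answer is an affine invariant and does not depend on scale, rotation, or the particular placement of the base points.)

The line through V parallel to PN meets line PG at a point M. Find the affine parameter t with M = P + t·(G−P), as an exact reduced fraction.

t = 1/3

Choose coordinates G = (0, 0), N = (1, 0), P = (0, 1), J = (1, -3).
1. V is the centroid of triangle NPG ⇒ V = (1/3, 1/3)
through V parallel to PN: direction (1, -1); meets PG at M = (0, 2/3)
M = P + t·(G−P) with t = 1/3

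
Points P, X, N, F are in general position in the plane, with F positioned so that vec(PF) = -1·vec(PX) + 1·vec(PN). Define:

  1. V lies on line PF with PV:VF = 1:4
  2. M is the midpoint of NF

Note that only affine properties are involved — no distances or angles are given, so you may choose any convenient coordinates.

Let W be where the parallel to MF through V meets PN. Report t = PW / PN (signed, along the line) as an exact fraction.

t = 1/5

Assign P = (0, 0), X = (1, 0), N = (0, 1), F = (-1, 1) — the answer is frame-independent, so this choice is without loss of generality.
1. V lies on line PF with PV:VF = 1:4 ⇒ V = (-1/5, 1/5)
2. M is the midpoint of NF ⇒ M = (-1/2, 1)
through V parallel to MF: direction (-1/2, 0); meets PN at W = (0, 1/5)
W = P + t·(N−P) with t = 1/5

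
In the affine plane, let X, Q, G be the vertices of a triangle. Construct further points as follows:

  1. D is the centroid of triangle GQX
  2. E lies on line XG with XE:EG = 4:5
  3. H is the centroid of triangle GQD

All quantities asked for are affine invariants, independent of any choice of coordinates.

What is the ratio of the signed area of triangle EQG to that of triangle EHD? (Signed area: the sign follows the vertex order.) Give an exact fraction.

[EQG]:[EHD] = -45/4

Set X = (0, 0), Q = (1, 0), G = (0, 1); any affine frame gives the same invariant.
1. D is the centroid of triangle GQX ⇒ D = (1/3, 1/3)
2. E lies on line XG with XE:EG = 4:5 ⇒ E = (0, 4/9)
3. H is the centroid of triangle GQD ⇒ H = (4/9, 4/9)
2·[EQG] = 5/9, 2·[EHD] = -4/81
[EQG]:[EHD] = 5/9:-4/81 = -45/4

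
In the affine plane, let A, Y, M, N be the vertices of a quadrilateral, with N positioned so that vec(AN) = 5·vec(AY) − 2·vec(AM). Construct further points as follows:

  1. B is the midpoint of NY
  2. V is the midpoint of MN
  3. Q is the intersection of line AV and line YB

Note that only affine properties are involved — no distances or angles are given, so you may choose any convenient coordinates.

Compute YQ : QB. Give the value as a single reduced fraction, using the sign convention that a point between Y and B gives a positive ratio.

Work in coordinates with A = (0, 0), Y = (1, 0), M = (0, 1), N = (5, -2).
1. B is the midpoint of NY ⇒ B = (3, -1)
2. V is the midpoint of MN ⇒ V = (5/2, -1/2)
3. Q is the intersection of line AV and line YB ⇒ Q = (5/3, -1/3)
Q = Y + t·(B−Y) with t = 1/3, so YQ:QB = t:(1−t) = 1/3:2/3

YQ:QB = 1/2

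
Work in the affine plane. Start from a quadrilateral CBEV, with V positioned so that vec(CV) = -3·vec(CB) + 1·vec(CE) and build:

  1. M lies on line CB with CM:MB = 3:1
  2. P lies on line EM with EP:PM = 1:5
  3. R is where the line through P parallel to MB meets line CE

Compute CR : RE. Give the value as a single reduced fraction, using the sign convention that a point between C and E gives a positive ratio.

Choose coordinates C = (0, 0), B = (1, 0), E = (0, 1), V = (-3, 1).
1. M lies on line CB with CM:MB = 3:1 ⇒ M = (3/4, 0)
2. P lies on line EM with EP:PM = 1:5 ⇒ P = (1/8, 5/6)
3. R is where the line through P parallel to MB meets line CE ⇒ R = (0, 5/6)
R = C + t·(E−C) with t = 5/6, so CR:RE = t:(1−t) = 5/6:1/6

CR:RE = 5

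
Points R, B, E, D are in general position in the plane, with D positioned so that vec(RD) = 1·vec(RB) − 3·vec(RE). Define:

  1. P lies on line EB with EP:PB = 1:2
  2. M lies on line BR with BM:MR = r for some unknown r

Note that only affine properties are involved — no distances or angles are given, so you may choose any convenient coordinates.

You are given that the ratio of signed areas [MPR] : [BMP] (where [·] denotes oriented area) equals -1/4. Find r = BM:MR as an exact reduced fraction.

Work in coordinates with R = (0, 0), B = (1, 0), E = (0, 1), D = (1, -3).
1. P lies on line EB with EP:PB = 1:2 ⇒ P = (1/3, 2/3)
2. With BM:MR = r, write λ = r/(r+1) so M = B + λ·(R−B); M is affine-linear in λ
Every point depending on M is an affine combination of M and λ-independent points, so each such coordinate is linear in λ; the λ² term in each signed area is a multiple of (R−B)×(R−B) = 0, so 2·[MPR] and 2·[BMP] are each linear in λ. Evaluating at λ=0 and λ=1:
  2·[MPR] = -2/3·λ + 2/3,   2·[BMP] = -2/3·λ
So [MPR]:[BMP] = (-2/3·λ + 2/3) / (-2/3·λ). Setting this equal to -1/4:
  -2/3·λ + 2/3 = -1/4·(-2/3·λ)  ⇒  λ = 4/5
Then r = λ/(1−λ) = (4/5)/(1/5) = 4. Check: with r = 4, M = (1/5, 0) and [MPR]:[BMP] = -1/4 as required.

r = 4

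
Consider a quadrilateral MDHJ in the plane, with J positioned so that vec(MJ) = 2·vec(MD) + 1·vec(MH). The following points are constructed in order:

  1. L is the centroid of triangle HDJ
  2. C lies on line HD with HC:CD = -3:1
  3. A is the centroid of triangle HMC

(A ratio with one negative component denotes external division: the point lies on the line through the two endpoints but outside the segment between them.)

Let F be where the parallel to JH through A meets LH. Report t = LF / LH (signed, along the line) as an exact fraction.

t = -3/2

Assign M = (0, 0), D = (1, 0), H = (0, 1), J = (2, 1) — the answer is frame-independent, so this choice is without loss of generality.
1. L is the centroid of triangle HDJ ⇒ L = (1, 2/3)
2. C lies on line HD with HC:CD = -3:1 ⇒ C = (3/2, -1/2)
3. A is the centroid of triangle HMC ⇒ A = (1/2, 1/6)
through A parallel to JH: direction (-2, 0); meets LH at F = (5/2, 1/6)
F = L + t·(H−L) with t = -3/2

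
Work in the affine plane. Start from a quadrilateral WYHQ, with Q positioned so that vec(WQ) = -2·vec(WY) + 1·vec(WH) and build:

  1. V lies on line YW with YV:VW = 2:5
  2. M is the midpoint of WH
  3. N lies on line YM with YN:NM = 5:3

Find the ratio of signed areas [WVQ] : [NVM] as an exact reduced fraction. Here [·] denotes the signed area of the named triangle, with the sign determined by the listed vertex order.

Assign W = (0, 0), Y = (1, 0), H = (0, 1), Q = (-2, 1) — the answer is frame-independent, so this choice is without loss of generality.
1. V lies on line YW with YV:VW = 2:5 ⇒ V = (5/7, 0)
2. M is the midpoint of WH ⇒ M = (0, 1/2)
3. N lies on line YM with YN:NM = 5:3 ⇒ N = (3/8, 5/16)
2·[WVQ] = 5/7, 2·[NVM] = -3/56
[WVQ]:[NVM] = 5/7:-3/56 = -40/3

[WVQ]:[NVM] = -40/3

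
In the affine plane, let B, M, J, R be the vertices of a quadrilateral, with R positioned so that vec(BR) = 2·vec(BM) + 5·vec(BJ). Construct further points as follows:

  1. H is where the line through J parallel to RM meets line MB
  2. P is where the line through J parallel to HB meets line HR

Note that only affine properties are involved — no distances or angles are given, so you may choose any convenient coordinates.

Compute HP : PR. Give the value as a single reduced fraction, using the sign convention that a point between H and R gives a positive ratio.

Assign B = (0, 0), M = (1, 0), J = (0, 1), R = (2, 5) — the answer is frame-independent, so this choice is without loss of generality.
1. H is where the line through J parallel to RM meets line MB ⇒ H = (-1/5, 0)
2. P is where the line through J parallel to HB meets line HR ⇒ P = (6/25, 1)
P = H + t·(R−H) with t = 1/5, so HP:PR = t:(1−t) = 1/5:4/5

HP:PR = 1/4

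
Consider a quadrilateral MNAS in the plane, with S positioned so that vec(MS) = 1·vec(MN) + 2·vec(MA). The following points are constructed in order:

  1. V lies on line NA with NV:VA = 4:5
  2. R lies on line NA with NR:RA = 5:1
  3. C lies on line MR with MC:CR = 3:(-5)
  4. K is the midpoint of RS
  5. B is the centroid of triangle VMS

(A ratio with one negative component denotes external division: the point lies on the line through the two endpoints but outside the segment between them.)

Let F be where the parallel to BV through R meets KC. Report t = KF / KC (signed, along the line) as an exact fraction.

Set M = (0, 0), N = (1, 0), A = (0, 1), S = (1, 2); any affine frame gives the same invariant.
1. V lies on line NA with NV:VA = 4:5 ⇒ V = (5/9, 4/9)
2. R lies on line NA with NR:RA = 5:1 ⇒ R = (1/6, 5/6)
3. C lies on line MR with MC:CR = 3:(-5) ⇒ C = (-1/4, -5/4)
4. K is the midpoint of RS ⇒ K = (7/12, 17/12)
5. B is the centroid of triangle VMS ⇒ B = (14/27, 22/27)
through R parallel to BV: direction (1/27, -10/27); meets KC at F = (59/264, 35/132)
F = K + t·(C−K) with t = 19/44

t = 19/44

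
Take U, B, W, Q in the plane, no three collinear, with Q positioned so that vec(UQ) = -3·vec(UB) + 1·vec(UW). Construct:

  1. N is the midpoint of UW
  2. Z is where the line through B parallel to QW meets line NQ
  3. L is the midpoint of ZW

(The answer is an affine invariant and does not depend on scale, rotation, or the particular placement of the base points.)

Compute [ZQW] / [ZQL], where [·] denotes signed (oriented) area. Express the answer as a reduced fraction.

Assign U = (0, 0), B = (1, 0), W = (0, 1), Q = (-3, 1) — the answer is frame-independent, so this choice is without loss of generality.
1. N is the midpoint of UW ⇒ N = (0, 1/2)
2. Z is where the line through B parallel to QW meets line NQ ⇒ Z = (3, 0)
3. L is the midpoint of ZW ⇒ L = (3/2, 1/2)
2·[ZQW] = -3, 2·[ZQL] = -3/2
[ZQW]:[ZQL] = -3:-3/2 = 2

[ZQW]:[ZQL] = 2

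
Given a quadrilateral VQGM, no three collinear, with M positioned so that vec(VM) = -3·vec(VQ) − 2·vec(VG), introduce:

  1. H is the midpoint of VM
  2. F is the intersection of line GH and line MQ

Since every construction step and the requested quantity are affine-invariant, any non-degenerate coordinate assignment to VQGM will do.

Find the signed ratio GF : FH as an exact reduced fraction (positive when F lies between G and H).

Work in coordinates with V = (0, 0), Q = (1, 0), G = (0, 1), M = (-3, -2).
1. H is the midpoint of VM ⇒ H = (-3/2, -1)
2. F is the intersection of line GH and line MQ ⇒ F = (-9/5, -7/5)
F = G + t·(H−G) with t = 6/5, so GF:FH = t:(1−t) = 6/5:-1/5

GF:FH = -6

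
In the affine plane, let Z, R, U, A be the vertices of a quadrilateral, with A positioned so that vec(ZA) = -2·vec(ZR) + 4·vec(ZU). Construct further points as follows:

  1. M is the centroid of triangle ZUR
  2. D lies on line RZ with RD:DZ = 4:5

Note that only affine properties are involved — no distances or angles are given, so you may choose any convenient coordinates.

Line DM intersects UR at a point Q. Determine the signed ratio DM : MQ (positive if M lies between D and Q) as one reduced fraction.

Choose coordinates Z = (0, 0), R = (1, 0), U = (0, 1), A = (-2, 4).
1. M is the centroid of triangle ZUR ⇒ M = (1/3, 1/3)
2. D lies on line RZ with RD:DZ = 4:5 ⇒ D = (5/9, 0)
line DM meets UR at Q = (-1/3, 4/3)
M = D + t·(Q−D) with t = 1/4, so DM:MQ = 1/4:3/4

DM:MQ = 1/3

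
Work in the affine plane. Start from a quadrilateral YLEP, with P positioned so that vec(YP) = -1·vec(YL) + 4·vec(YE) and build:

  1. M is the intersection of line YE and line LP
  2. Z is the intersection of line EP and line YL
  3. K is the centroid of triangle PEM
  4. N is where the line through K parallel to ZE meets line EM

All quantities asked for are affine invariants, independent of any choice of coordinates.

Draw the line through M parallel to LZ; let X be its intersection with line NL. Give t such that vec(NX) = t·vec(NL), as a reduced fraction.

Choose coordinates Y = (0, 0), L = (1, 0), E = (0, 1), P = (-1, 4).
1. M is the intersection of line YE and line LP ⇒ M = (0, 2)
2. Z is the intersection of line EP and line YL ⇒ Z = (1/3, 0)
3. K is the centroid of triangle PEM ⇒ K = (-1/3, 7/3)
4. N is where the line through K parallel to ZE meets line EM ⇒ N = (0, 4/3)
through M parallel to LZ: direction (-2/3, 0); meets NL at X = (-1/2, 2)
X = N + t·(L−N) with t = -1/2

t = -1/2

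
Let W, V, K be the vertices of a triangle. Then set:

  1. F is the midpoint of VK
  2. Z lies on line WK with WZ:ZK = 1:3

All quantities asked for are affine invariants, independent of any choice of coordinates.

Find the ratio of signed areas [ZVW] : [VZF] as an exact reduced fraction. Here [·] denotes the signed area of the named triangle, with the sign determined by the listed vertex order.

[ZVW]:[VZF] = 2/3

Assign W = (0, 0), V = (1, 0), K = (0, 1) — the answer is frame-independent, so this choice is without loss of generality.
1. F is the midpoint of VK ⇒ F = (1/2, 1/2)
2. Z lies on line WK with WZ:ZK = 1:3 ⇒ Z = (0, 1/4)
2·[ZVW] = -1/4, 2·[VZF] = -3/8
[ZVW]:[VZF] = -1/4:-3/8 = 2/3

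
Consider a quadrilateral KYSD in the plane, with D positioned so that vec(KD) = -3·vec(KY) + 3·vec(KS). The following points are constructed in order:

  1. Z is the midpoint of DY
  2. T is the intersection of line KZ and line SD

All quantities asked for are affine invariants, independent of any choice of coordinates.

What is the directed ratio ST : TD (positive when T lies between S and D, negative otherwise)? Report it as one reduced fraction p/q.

ST:TD = 2/3

Choose coordinates K = (0, 0), Y = (1, 0), S = (0, 1), D = (-3, 3).
1. Z is the midpoint of DY ⇒ Z = (-1, 3/2)
2. T is the intersection of line KZ and line SD ⇒ T = (-6/5, 9/5)
T = S + t·(D−S) with t = 2/5, so ST:TD = t:(1−t) = 2/5:3/5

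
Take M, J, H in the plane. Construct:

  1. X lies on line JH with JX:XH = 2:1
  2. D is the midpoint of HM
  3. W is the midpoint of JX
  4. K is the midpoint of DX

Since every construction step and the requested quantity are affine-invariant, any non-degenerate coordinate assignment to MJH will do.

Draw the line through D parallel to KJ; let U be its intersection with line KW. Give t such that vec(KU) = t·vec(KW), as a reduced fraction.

Work in coordinates with M = (0, 0), J = (1, 0), H = (0, 1).
1. X lies on line JH with JX:XH = 2:1 ⇒ X = (1/3, 2/3)
2. D is the midpoint of HM ⇒ D = (0, 1/2)
3. W is the midpoint of JX ⇒ W = (2/3, 1/3)
4. K is the midpoint of DX ⇒ K = (1/6, 7/12)
through D parallel to KJ: direction (5/6, -7/12); meets KW at U = (-5/6, 13/12)
U = K + t·(W−K) with t = -2

t = -2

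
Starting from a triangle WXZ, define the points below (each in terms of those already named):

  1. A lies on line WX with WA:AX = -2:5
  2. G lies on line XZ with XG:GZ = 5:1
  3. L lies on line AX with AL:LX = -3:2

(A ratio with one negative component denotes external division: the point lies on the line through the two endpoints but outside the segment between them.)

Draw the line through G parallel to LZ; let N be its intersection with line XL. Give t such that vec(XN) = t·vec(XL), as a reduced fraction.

Choose coordinates W = (0, 0), X = (1, 0), Z = (0, 1).
1. A lies on line WX with WA:AX = -2:5 ⇒ A = (-2/3, 0)
2. G lies on line XZ with XG:GZ = 5:1 ⇒ G = (1/6, 5/6)
3. L lies on line AX with AL:LX = -3:2 ⇒ L = (13/3, 0)
through G parallel to LZ: direction (-13/3, 1); meets XL at N = (34/9, 0)
N = X + t·(L−X) with t = 5/6

t = 5/6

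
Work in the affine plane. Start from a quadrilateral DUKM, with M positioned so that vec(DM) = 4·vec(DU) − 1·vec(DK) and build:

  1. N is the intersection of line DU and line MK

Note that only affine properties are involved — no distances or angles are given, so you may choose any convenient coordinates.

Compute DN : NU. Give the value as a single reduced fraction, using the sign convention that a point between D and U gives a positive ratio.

DN:NU = -2

Set D = (0, 0), U = (1, 0), K = (0, 1), M = (4, -1); any affine frame gives the same invariant.
1. N is the intersection of line DU and line MK ⇒ N = (2, 0)
N = D + t·(U−D) with t = 2, so DN:NU = t:(1−t) = 2:-1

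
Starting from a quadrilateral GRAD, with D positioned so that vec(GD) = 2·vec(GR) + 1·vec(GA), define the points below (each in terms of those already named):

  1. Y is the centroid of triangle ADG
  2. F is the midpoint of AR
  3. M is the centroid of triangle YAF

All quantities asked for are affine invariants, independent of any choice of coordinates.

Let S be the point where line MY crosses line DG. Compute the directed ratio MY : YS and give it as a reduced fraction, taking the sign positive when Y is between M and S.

MY:YS = 7/12

Choose coordinates G = (0, 0), R = (1, 0), A = (0, 1), D = (2, 1).
1. Y is the centroid of triangle ADG ⇒ Y = (2/3, 2/3)
2. F is the midpoint of AR ⇒ F = (1/2, 1/2)
3. M is the centroid of triangle YAF ⇒ M = (7/18, 13/18)
line MY meets DG at S = (8/7, 4/7)
Y = M + t·(S−M) with t = 7/19, so MY:YS = 7/19:12/19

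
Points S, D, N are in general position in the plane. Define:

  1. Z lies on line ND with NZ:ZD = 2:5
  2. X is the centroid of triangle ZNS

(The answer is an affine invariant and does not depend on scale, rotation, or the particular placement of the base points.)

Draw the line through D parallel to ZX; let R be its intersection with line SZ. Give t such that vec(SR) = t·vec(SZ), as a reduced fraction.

t = -3/2

Choose coordinates S = (0, 0), D = (1, 0), N = (0, 1).
1. Z lies on line ND with NZ:ZD = 2:5 ⇒ Z = (2/7, 5/7)
2. X is the centroid of triangle ZNS ⇒ X = (2/21, 4/7)
through D parallel to ZX: direction (-4/21, -1/7); meets SZ at R = (-3/7, -15/14)
R = S + t·(Z−S) with t = -3/2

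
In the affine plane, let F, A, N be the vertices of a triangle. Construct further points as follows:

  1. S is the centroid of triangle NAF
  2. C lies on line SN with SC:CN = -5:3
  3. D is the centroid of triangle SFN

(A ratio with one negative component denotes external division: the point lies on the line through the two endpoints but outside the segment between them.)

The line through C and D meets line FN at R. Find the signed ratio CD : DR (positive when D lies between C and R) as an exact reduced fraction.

CD:DR = -11/2

Assign F = (0, 0), A = (1, 0), N = (0, 1) — the answer is frame-independent, so this choice is without loss of generality.
1. S is the centroid of triangle NAF ⇒ S = (1/3, 1/3)
2. C lies on line SN with SC:CN = -5:3 ⇒ C = (-1/2, 2)
3. D is the centroid of triangle SFN ⇒ D = (1/9, 4/9)
line CD meets FN at R = (0, 8/11)
D = C + t·(R−C) with t = 11/9, so CD:DR = 11/9:-2/9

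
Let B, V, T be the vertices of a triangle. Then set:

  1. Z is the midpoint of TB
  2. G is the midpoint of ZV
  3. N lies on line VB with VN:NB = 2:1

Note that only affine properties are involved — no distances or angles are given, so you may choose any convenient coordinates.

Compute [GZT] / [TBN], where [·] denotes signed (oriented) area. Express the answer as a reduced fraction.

Set B = (0, 0), V = (1, 0), T = (0, 1); any affine frame gives the same invariant.
1. Z is the midpoint of TB ⇒ Z = (0, 1/2)
2. G is the midpoint of ZV ⇒ G = (1/2, 1/4)
3. N lies on line VB with VN:NB = 2:1 ⇒ N = (1/3, 0)
2·[GZT] = -1/4, 2·[TBN] = 1/3
[GZT]:[TBN] = -1/4:1/3 = -3/4

[GZT]:[TBN] = -3/4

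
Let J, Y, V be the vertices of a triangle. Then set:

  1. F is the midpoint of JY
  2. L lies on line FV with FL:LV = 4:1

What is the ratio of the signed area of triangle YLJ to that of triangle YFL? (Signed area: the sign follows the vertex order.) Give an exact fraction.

Choose coordinates J = (0, 0), Y = (1, 0), V = (0, 1).
1. F is the midpoint of JY ⇒ F = (1/2, 0)
2. L lies on line FV with FL:LV = 4:1 ⇒ L = (1/10, 4/5)
2·[YLJ] = 4/5, 2·[YFL] = -2/5
[YLJ]:[YFL] = 4/5:-2/5 = -2

[YLJ]:[YFL] = -2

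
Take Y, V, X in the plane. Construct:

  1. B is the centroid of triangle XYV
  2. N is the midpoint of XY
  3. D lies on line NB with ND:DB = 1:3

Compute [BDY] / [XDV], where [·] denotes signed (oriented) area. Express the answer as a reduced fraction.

[BDY]:[XDV] = 3/11

Set Y = (0, 0), V = (1, 0), X = (0, 1); any affine frame gives the same invariant.
1. B is the centroid of triangle XYV ⇒ B = (1/3, 1/3)
2. N is the midpoint of XY ⇒ N = (0, 1/2)
3. D lies on line NB with ND:DB = 1:3 ⇒ D = (1/12, 11/24)
2·[BDY] = 1/8, 2·[XDV] = 11/24
[BDY]:[XDV] = 1/8:11/24 = 3/11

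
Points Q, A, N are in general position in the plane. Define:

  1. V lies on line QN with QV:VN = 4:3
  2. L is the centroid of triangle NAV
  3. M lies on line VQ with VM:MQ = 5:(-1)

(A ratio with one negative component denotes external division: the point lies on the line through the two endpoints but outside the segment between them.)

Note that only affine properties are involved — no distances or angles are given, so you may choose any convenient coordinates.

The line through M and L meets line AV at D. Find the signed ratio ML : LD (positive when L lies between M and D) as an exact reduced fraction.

ML:LD = -6

Assign Q = (0, 0), A = (1, 0), N = (0, 1) — the answer is frame-independent, so this choice is without loss of generality.
1. V lies on line QN with QV:VN = 4:3 ⇒ V = (0, 4/7)
2. L is the centroid of triangle NAV ⇒ L = (1/3, 11/21)
3. M lies on line VQ with VM:MQ = 5:(-1) ⇒ M = (0, -1/7)
line ML meets AV at D = (5/18, 26/63)
L = M + t·(D−M) with t = 6/5, so ML:LD = 6/5:-1/5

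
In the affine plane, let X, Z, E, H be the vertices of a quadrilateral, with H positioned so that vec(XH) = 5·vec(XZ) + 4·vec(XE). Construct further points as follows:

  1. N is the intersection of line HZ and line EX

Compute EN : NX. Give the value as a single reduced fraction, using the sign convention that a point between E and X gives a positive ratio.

Choose coordinates X = (0, 0), Z = (1, 0), E = (0, 1), H = (5, 4).
1. N is the intersection of line HZ and line EX ⇒ N = (0, -1)
N = E + t·(X−E) with t = 2, so EN:NX = t:(1−t) = 2:-1

EN:NX = -2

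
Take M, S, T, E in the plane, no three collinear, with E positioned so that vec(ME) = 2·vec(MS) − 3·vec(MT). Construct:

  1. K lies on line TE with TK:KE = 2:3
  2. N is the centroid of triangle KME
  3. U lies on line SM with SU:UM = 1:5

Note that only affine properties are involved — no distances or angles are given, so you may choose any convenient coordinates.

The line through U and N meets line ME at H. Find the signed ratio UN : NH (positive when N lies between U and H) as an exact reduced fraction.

UN:NH = 21/4

Set M = (0, 0), S = (1, 0), T = (0, 1), E = (2, -3); any affine frame gives the same invariant.
1. K lies on line TE with TK:KE = 2:3 ⇒ K = (4/5, -3/5)
2. N is the centroid of triangle KME ⇒ N = (14/15, -6/5)
3. U lies on line SM with SU:UM = 1:5 ⇒ U = (5/6, 0)
line UN meets ME at H = (20/21, -10/7)
N = U + t·(H−U) with t = 21/25, so UN:NH = 21/25:4/25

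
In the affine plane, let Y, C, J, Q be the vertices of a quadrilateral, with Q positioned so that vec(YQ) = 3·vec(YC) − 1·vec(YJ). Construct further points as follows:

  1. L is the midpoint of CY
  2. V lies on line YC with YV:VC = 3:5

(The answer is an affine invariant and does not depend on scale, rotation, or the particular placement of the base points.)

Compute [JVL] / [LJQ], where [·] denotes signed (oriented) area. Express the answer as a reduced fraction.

[JVL]:[LJQ] = -1/16

Assign Y = (0, 0), C = (1, 0), J = (0, 1), Q = (3, -1) — the answer is frame-independent, so this choice is without loss of generality.
1. L is the midpoint of CY ⇒ L = (1/2, 0)
2. V lies on line YC with YV:VC = 3:5 ⇒ V = (3/8, 0)
2·[JVL] = 1/8, 2·[LJQ] = -2
[JVL]:[LJQ] = 1/8:-2 = -1/16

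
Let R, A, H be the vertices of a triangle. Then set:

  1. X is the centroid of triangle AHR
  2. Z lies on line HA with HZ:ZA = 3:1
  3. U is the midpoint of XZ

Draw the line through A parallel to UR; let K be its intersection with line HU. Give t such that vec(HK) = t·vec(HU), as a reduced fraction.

t = 20/13

Set R = (0, 0), A = (1, 0), H = (0, 1); any affine frame gives the same invariant.
1. X is the centroid of triangle AHR ⇒ X = (1/3, 1/3)
2. Z lies on line HA with HZ:ZA = 3:1 ⇒ Z = (3/4, 1/4)
3. U is the midpoint of XZ ⇒ U = (13/24, 7/24)
through A parallel to UR: direction (-13/24, -7/24); meets HU at K = (5/6, -7/78)
K = H + t·(U−H) with t = 20/13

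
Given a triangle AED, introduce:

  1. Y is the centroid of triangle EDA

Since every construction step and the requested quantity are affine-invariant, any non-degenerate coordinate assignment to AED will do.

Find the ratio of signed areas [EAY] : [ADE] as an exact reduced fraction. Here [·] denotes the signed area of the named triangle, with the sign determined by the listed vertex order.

Work in coordinates with A = (0, 0), E = (1, 0), D = (0, 1).
1. Y is the centroid of triangle EDA ⇒ Y = (1/3, 1/3)
2·[EAY] = -1/3, 2·[ADE] = -1
[EAY]:[ADE] = -1/3:-1 = 1/3

[EAY]:[ADE] = 1/3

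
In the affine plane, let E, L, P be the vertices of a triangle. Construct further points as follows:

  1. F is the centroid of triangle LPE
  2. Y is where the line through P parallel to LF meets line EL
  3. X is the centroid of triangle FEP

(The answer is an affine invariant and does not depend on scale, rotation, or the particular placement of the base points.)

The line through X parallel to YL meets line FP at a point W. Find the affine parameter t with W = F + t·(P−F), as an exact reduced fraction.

t = 1/6

Set E = (0, 0), L = (1, 0), P = (0, 1); any affine frame gives the same invariant.
1. F is the centroid of triangle LPE ⇒ F = (1/3, 1/3)
2. Y is where the line through P parallel to LF meets line EL ⇒ Y = (2, 0)
3. X is the centroid of triangle FEP ⇒ X = (1/9, 4/9)
through X parallel to YL: direction (-1, 0); meets FP at W = (5/18, 4/9)
W = F + t·(P−F) with t = 1/6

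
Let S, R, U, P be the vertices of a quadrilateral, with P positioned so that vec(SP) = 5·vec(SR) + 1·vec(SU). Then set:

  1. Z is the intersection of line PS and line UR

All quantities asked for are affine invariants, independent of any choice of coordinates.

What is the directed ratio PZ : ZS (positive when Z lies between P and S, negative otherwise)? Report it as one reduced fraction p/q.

PZ:ZS = 5

Set S = (0, 0), R = (1, 0), U = (0, 1), P = (5, 1); any affine frame gives the same invariant.
1. Z is the intersection of line PS and line UR ⇒ Z = (5/6, 1/6)
Z = P + t·(S−P) with t = 5/6, so PZ:ZS = t:(1−t) = 5/6:1/6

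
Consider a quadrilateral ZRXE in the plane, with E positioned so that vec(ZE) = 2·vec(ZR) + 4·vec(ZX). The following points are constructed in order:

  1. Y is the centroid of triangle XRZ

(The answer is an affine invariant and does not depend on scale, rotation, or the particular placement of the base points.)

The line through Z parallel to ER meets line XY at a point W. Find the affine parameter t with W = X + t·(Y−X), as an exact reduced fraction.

Set Z = (0, 0), R = (1, 0), X = (0, 1), E = (2, 4); any affine frame gives the same invariant.
1. Y is the centroid of triangle XRZ ⇒ Y = (1/3, 1/3)
through Z parallel to ER: direction (-1, -4); meets XY at W = (1/6, 2/3)
W = X + t·(Y−X) with t = 1/2

t = 1/2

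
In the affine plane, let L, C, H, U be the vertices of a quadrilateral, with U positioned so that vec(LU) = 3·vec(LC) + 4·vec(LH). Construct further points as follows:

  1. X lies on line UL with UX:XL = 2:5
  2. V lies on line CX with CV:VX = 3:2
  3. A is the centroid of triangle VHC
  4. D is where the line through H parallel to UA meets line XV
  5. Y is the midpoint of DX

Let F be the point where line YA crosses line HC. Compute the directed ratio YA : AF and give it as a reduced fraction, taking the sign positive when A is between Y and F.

YA:AF = 27/4

Choose coordinates L = (0, 0), C = (1, 0), H = (0, 1), U = (3, 4).
1. X lies on line UL with UX:XL = 2:5 ⇒ X = (15/7, 20/7)
2. V lies on line CX with CV:VX = 3:2 ⇒ V = (59/35, 12/7)
3. A is the centroid of triangle VHC ⇒ A = (94/105, 19/21)
4. D is where the line through H parallel to UA meets line XV ⇒ D = (17/5, 6)
5. Y is the midpoint of DX ⇒ Y = (97/35, 31/7)
line YA meets HC at F = (50/81, 31/81)
A = Y + t·(F−Y) with t = 27/31, so YA:AF = 27/31:4/31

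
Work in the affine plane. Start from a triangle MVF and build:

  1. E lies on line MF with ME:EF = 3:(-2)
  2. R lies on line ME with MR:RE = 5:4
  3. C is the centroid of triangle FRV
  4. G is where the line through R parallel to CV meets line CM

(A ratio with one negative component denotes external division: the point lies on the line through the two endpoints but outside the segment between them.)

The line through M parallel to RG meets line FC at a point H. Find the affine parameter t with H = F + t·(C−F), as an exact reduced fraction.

Assign M = (0, 0), V = (1, 0), F = (0, 1) — the answer is frame-independent, so this choice is without loss of generality.
1. E lies on line MF with ME:EF = 3:(-2) ⇒ E = (0, 3)
2. R lies on line ME with MR:RE = 5:4 ⇒ R = (0, 5/3)
3. C is the centroid of triangle FRV ⇒ C = (1/3, 8/9)
4. G is where the line through R parallel to CV meets line CM ⇒ G = (5/12, 10/9)
through M parallel to RG: direction (5/12, -5/9); meets FC at H = (-1, 4/3)
H = F + t·(C−F) with t = -3

t = -3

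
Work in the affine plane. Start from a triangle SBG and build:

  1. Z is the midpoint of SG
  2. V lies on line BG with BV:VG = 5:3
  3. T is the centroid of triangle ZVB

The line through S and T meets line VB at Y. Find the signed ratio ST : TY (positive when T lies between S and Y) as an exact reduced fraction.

Assign S = (0, 0), B = (1, 0), G = (0, 1) — the answer is frame-independent, so this choice is without loss of generality.
1. Z is the midpoint of SG ⇒ Z = (0, 1/2)
2. V lies on line BG with BV:VG = 5:3 ⇒ V = (3/8, 5/8)
3. T is the centroid of triangle ZVB ⇒ T = (11/24, 3/8)
line ST meets VB at Y = (11/20, 9/20)
T = S + t·(Y−S) with t = 5/6, so ST:TY = 5/6:1/6

ST:TY = 5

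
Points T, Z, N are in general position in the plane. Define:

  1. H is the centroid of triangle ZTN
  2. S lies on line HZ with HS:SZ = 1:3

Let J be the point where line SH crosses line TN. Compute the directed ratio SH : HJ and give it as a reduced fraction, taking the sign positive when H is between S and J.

Work in coordinates with T = (0, 0), Z = (1, 0), N = (0, 1).
1. H is the centroid of triangle ZTN ⇒ H = (1/3, 1/3)
2. S lies on line HZ with HS:SZ = 1:3 ⇒ S = (1/2, 1/4)
line SH meets TN at J = (0, 1/2)
H = S + t·(J−S) with t = 1/3, so SH:HJ = 1/3:2/3

SH:HJ = 1/2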